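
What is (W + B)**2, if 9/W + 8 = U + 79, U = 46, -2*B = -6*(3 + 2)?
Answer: 38416/169 ≈ 227.31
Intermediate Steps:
B = 15 (B = -(-3)*(3 + 2) = -(-3)*5 = -1/2*(-30) = 15)
W = 1/13 (W = 9/(-8 + (46 + 79)) = 9/(-8 + 125) = 9/117 = 9*(1/117) = 1/13 ≈ 0.076923)
(W + B)**2 = (1/13 + 15)**2 = (196/13)**2 = 38416/169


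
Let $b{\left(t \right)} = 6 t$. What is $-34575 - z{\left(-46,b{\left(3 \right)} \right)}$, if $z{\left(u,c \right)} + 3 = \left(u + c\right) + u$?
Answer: $-34498$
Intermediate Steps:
$z{\left(u,c \right)} = -3 + c + 2 u$ ($z{\left(u,c \right)} = -3 + \left(\left(u + c\right) + u\right) = -3 + \left(\left(c + u\right) + u\right) = -3 + \left(c + 2 u\right) = -3 + c + 2 u$)
$-34575 - z{\left(-46,b{\left(3 \right)} \right)} = -34575 - \left(-3 + 6 \cdot 3 + 2 \left(-46\right)\right) = -34575 - \left(-3 + 18 - 92\right) = -34575 - -77 = -34575 + 77 = -34498$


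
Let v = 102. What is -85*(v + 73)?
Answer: -14875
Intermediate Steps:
-85*(v + 73) = -85*(102 + 73) = -85*175 = -14875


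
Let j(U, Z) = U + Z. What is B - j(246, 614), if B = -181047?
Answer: -181907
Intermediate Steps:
B - j(246, 614) = -181047 - (246 + 614) = -181047 - 1*860 = -181047 - 860 = -181907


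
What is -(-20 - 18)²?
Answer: -1444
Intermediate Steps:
-(-20 - 18)² = -1*(-38)² = -1*1444 = -1444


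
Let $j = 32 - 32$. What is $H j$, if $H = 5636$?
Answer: $0$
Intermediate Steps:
$j = 0$
$H j = 5636 \cdot 0 = 0$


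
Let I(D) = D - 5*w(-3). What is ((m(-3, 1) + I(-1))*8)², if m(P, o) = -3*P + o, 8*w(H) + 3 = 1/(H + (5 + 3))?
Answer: 7396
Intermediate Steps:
w(H) = -3/8 + 1/(8*(8 + H)) (w(H) = -3/8 + 1/(8*(H + (5 + 3))) = -3/8 + 1/(8*(H + 8)) = -3/8 + 1/(8*(8 + H)))
m(P, o) = o - 3*P
I(D) = 7/4 + D (I(D) = D - 5*(-23 - 3*(-3))/(8*(8 - 3)) = D - 5*(-23 + 9)/(8*5) = D - 5*(-14)/(8*5) = D - 5*(-7/20) = D + 7/4 = 7/4 + D)
((m(-3, 1) + I(-1))*8)² = (((1 - 3*(-3)) + (7/4 - 1))*8)² = (((1 + 9) + ¾)*8)² = ((10 + ¾)*8)² = ((43/4)*8)² = 86² = 7396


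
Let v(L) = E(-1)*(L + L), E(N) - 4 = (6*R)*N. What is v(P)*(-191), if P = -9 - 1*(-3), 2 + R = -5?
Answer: 105432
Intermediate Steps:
R = -7 (R = -2 - 5 = -7)
P = -6 (P = -9 + 3 = -6)
E(N) = 4 - 42*N (E(N) = 4 + (6*(-7))*N = 4 - 42*N)
v(L) = 92*L (v(L) = (4 - 42*(-1))*(L + L) = (4 + 42)*(2*L) = 46*(2*L) = 92*L)
v(P)*(-191) = (92*(-6))*(-191) = -552*(-191) = 105432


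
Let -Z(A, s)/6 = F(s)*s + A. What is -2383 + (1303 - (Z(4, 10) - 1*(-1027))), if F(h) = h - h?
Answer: -2083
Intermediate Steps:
F(h) = 0
Z(A, s) = -6*A (Z(A, s) = -6*(0*s + A) = -6*(0 + A) = -6*A)
-2383 + (1303 - (Z(4, 10) - 1*(-1027))) = -2383 + (1303 - (-6*4 - 1*(-1027))) = -2383 + (1303 - (-24 + 1027)) = -2383 + (1303 - 1*1003) = -2383 + (1303 - 1003) = -2383 + 300 = -2083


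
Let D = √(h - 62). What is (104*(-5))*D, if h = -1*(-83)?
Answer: -520*√21 ≈ -2382.9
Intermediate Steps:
h = 83
D = √21 (D = √(83 - 62) = √21 ≈ 4.5826)
(104*(-5))*D = (104*(-5))*√21 = -520*√21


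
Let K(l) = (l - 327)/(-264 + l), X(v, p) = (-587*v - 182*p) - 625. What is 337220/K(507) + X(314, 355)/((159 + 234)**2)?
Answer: 70312194350/154449 ≈ 4.5525e+5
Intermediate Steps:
X(v, p) = -625 - 587*v - 182*p
K(l) = (-327 + l)/(-264 + l)
337220/K(507) + X(314, 355)/((159 + 234)**2) = 337220/(((-327 + 507)/(-264 + 507))) + (-625 - 587*314 - 182*355)/((159 + 234)**2) = 337220/((180/243)) + (-625 - 184318 - 64610)/(393**2) = 337220/(((1/243)*180)) - 249553/154449 = 337220/(20/27) - 249553*1/154449 = 337220*(27/20) - 249553/154449 = 455247 - 249553/154449 = 70312194350/154449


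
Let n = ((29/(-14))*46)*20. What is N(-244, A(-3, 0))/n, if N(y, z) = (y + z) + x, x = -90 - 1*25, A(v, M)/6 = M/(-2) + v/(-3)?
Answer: 2471/13340 ≈ 0.18523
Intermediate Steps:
A(v, M) = -3*M - 2*v (A(v, M) = 6*(M/(-2) + v/(-3)) = 6*(M*(-1/2) + v*(-1/3)) = 6*(-M/2 - v/3) = -3*M - 2*v)
x = -115 (x = -90 - 25 = -115)
n = -13340/7 (n = ((29*(-1/14))*46)*20 = -29/14*46*20 = -667/7*20 = -13340/7 ≈ -1905.7)
N(y, z) = -115 + y + z (N(y, z) = (y + z) - 115 = -115 + y + z)
N(-244, A(-3, 0))/n = (-115 - 244 + (-3*0 - 2*(-3)))/(-13340/7) = (-115 - 244 + (0 + 6))*(-7/13340) = (-115 - 244 + 6)*(-7/13340) = -353*(-7/13340) = 2471/13340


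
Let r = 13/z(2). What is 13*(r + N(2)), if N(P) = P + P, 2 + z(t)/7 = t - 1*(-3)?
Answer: 1261/21 ≈ 60.048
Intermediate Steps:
z(t) = 7 + 7*t (z(t) = -14 + 7*(t - 1*(-3)) = -14 + 7*(t + 3) = -14 + 7*(3 + t) = -14 + (21 + 7*t) = 7 + 7*t)
r = 13/21 (r = 13/(7 + 7*2) = 13/(7 + 14) = 13/21 ≈ 0.61905)
N(P) = 2*P
13*(r + N(2)) = 13*(13/21 + 2*2) = 13*(13/21 + 4) = 13*(97/21) = 1261/21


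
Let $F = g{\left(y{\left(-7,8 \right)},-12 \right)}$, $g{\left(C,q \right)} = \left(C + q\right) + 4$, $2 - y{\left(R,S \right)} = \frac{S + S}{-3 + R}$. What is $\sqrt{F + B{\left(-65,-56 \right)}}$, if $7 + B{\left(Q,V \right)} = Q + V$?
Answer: $\frac{i \sqrt{3310}}{5} \approx 11.507 i$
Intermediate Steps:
$y{\left(R,S \right)} = 2 - \frac{2 S}{-3 + R}$ ($y{\left(R,S \right)} = 2 - \frac{S + S}{-3 + R} = 2 - \frac{2 S}{-3 + R}$)
$B{\left(Q,V \right)} = -7 + Q + V$ ($B{\left(Q,V \right)} = -7 + \left(Q + V\right) = -7 + Q + V$)
$g{\left(C,q \right)} = 4 + C + q$
$F = - \frac{22}{5}$ ($F = 4 + \frac{2 \left(-3 - 7 - 8\right)}{-3 - 7} - 12 = 4 + \frac{2 \left(-3 - 7 - 8\right)}{-10} - 12 = 4 + 2 \left(- \frac{1}{10}\right) \left(-18\right) - 12 = 4 + \frac{18}{5} - 12 = - \frac{22}{5} \approx -4.4$)
$\sqrt{F + B{\left(-65,-56 \right)}} = \sqrt{- \frac{22}{5} - 128} = \sqrt{- \frac{662}{5}} = \frac{i \sqrt{3310}}{5}$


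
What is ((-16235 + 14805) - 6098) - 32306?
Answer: -39834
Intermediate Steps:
((-16235 + 14805) - 6098) - 32306 = (-1430 - 6098) - 32306 = -7528 - 32306 = -39834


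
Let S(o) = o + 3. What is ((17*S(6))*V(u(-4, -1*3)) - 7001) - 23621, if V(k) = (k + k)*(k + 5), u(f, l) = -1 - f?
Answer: -23278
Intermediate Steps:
V(k) = 2*k*(5 + k) (V(k) = (2*k)*(5 + k) = 2*k*(5 + k))
S(o) = 3 + o
((17*S(6))*V(u(-4, -1*3)) - 7001) - 23621 = ((17*(3 + 6))*(2*(-1 - 1*(-4))*(5 + (-1 - 1*(-4)))) - 7001) - 23621 = ((17*9)*(2*(-1 + 4)*(5 + (-1 + 4))) - 7001) - 23621 = (153*(2*3*(5 + 3)) - 7001) - 23621 = (153*(2*3*8) - 7001) - 23621 = (153*48 - 7001) - 23621 = (7344 - 7001) - 23621 = 343 - 23621 = -23278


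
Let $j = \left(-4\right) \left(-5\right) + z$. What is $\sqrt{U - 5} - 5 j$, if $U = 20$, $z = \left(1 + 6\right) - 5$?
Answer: $-110 + \sqrt{15} \approx -106.13$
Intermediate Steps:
$z = 2$ ($z = 7 - 5 = 2$)
$j = 22$ ($j = \left(-4\right) \left(-5\right) + 2 = 20 + 2 = 22$)
$\sqrt{U - 5} - 5 j = \sqrt{20 - 5} - 110 = \sqrt{15} - 110 = -110 + \sqrt{15}$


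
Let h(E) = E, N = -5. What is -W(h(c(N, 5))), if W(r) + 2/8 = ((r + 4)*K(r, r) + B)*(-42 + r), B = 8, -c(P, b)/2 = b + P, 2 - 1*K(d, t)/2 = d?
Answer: 4033/4 ≈ 1008.3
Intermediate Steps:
K(d, t) = 4 - 2*d
c(P, b) = -2*P - 2*b (c(P, b) = -2*(b + P) = -2*(P + b) = -2*P - 2*b)
W(r) = -¼ + (-42 + r)*(8 + (4 + r)*(4 - 2*r)) (W(r) = -¼ + ((r + 4)*(4 - 2*r) + 8)*(-42 + r) = -¼ + ((4 + r)*(4 - 2*r) + 8)*(-42 + r) = -¼ + (8 + (4 + r)*(4 - 2*r))*(-42 + r) = -¼ + (-42 + r)*(8 + (4 + r)*(4 - 2*r)))
-W(h(c(N, 5))) = -(-4033/4 - 2*(-2*(-5) - 2*5)³ + 80*(-2*(-5) - 2*5)² + 192*(-2*(-5) - 2*5)) = -(-4033/4 - 2*(10 - 10)³ + 80*(10 - 10)² + 192*(10 - 10)) = -(-4033/4 - 2*0³ + 80*0² + 192*0) = -(-4033/4 - 2*0 + 80*0 + 0) = -(-4033/4 + 0 + 0 + 0) = -1*(-4033/4) = 4033/4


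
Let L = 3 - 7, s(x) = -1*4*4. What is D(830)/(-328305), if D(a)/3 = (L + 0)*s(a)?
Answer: -64/109435 ≈ -0.00058482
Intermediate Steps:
s(x) = -16 (s(x) = -4*4 = -16)
L = -4
D(a) = 192 (D(a) = 3*((-4 + 0)*(-16)) = 3*(-4*(-16)) = 3*64 = 192)
D(830)/(-328305) = 192/(-328305) = 192*(-1/328305) = -64/109435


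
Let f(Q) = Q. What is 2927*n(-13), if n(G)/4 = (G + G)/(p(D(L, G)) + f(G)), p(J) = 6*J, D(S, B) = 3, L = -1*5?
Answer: -304408/5 ≈ -60882.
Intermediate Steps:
L = -5
n(G) = 8*G/(18 + G) (n(G) = 4*((G + G)/(6*3 + G)) = 4*((2*G)/(18 + G)) = 4*(2*G/(18 + G)) = 8*G/(18 + G))
2927*n(-13) = 2927*(8*(-13)/(18 - 13)) = 2927*(8*(-13)/5) = 2927*(8*(-13)*(⅕)) = 2927*(-104/5) = -304408/5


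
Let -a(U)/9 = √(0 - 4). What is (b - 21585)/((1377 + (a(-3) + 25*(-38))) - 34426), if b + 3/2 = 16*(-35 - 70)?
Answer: 175786163/256873850 - 46533*I/128436925 ≈ 0.68433 - 0.0003623*I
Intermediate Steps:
a(U) = -18*I (a(U) = -9*√(0 - 4) = -18*I)
b = -3363/2 (b = -3/2 + 16*(-35 - 70) = -3/2 + 16*(-105) = -3/2 - 1680 = -3363/2 ≈ -1681.5)
(b - 21585)/((1377 + (a(-3) + 25*(-38))) - 34426) = (-3363/2 - 21585)/((1377 + (-18*I + 25*(-38))) - 34426) = -46533/(2*((1377 + (-18*I - 950)) - 34426)) = -46533/(2*((1377 + (-950 - 18*I)) - 34426)) = -46533/(2*((427 - 18*I) - 34426)) = -46533*(-33999 + 18*I)/1155932325/2 = -15511*(-33999 + 18*I)/770621550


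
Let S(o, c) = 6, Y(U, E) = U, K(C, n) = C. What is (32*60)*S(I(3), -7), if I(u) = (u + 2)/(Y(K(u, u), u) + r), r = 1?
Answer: 11520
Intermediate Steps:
I(u) = (2 + u)/(1 + u) (I(u) = (u + 2)/(u + 1) = (2 + u)/(1 + u))
(32*60)*S(I(3), -7) = (32*60)*6 = 1920*6 = 11520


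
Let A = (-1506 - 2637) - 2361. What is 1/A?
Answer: -1/6504 ≈ -0.00015375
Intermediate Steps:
A = -6504 (A = -4143 - 2361 = -6504)
1/A = 1/(-6504) = -1/6504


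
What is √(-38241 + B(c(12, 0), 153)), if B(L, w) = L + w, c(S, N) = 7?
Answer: I*√38081 ≈ 195.14*I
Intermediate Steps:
√(-38241 + B(c(12, 0), 153)) = √(-38241 + (7 + 153)) = √(-38241 + 160) = √(-38081) = I*√38081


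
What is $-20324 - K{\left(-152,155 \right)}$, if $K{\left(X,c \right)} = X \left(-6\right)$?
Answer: $-21236$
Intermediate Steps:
$K{\left(X,c \right)} = - 6 X$
$-20324 - K{\left(-152,155 \right)} = -20324 - \left(-6\right) \left(-152\right) = -20324 - 912 = -21236$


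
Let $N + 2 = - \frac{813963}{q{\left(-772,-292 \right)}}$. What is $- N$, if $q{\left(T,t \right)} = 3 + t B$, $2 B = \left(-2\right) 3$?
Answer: $\frac{271907}{293} \approx 928.01$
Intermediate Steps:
$B = -3$ ($B = \frac{\left(-2\right) 3}{2} = \frac{1}{2} \left(-6\right) = -3$)
$q{\left(T,t \right)} = 3 - 3 t$ ($q{\left(T,t \right)} = 3 + t \left(-3\right) = 3 - 3 t$)
$N = - \frac{271907}{293}$ ($N = -2 - \frac{813963}{3 - -876} = -2 - \frac{813963}{3 + 876} = -2 - \frac{813963}{879} = -2 - \frac{271321}{293} = - \frac{271907}{293} \approx -928.01$)
$- N = \left(-1\right) \left(- \frac{271907}{293}\right) = \frac{271907}{293}$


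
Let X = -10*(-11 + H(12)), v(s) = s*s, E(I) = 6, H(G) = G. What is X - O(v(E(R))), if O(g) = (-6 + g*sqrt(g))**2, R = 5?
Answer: -44110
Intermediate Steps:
v(s) = s**2
O(g) = (-6 + g**(3/2))**2
X = -10 (X = -10*(-11 + 12) = -10*1 = -10)
X - O(v(E(R))) = -10 - (-6 + (6**2)**(3/2))**2 = -10 - (-6 + 36**(3/2))**2 = -10 - (-6 + 216)**2 = -10 - 1*210**2 = -10 - 1*44100 = -10 - 44100 = -44110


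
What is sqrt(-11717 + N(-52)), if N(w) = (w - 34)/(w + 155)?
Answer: I*sqrt(124314511)/103 ≈ 108.25*I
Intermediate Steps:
N(w) = (-34 + w)/(155 + w)
sqrt(-11717 + N(-52)) = sqrt(-11717 + (-34 - 52)/(155 - 52)) = sqrt(-11717 - 86/103) = sqrt(-1206937/103) = I*sqrt(124314511)/103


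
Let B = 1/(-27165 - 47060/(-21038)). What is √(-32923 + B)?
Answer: I*√2687795388361857105570/285725105 ≈ 181.45*I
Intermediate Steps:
B = -10519/285725105 (B = 1/(-27165 - 47060*(-1/21038)) = 1/(-27165 + 23530/10519) = 1/(-285725105/10519) = -10519/285725105 ≈ -3.6815e-5)
√(-32923 + B) = √(-32923 - 10519/285725105) = √(-9406927642434/285725105) = I*√2687795388361857105570/285725105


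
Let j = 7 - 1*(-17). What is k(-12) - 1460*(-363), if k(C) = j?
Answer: 530004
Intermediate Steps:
j = 24 (j = 7 + 17 = 24)
k(C) = 24
k(-12) - 1460*(-363) = 24 - 1460*(-363) = 24 + 529980 = 530004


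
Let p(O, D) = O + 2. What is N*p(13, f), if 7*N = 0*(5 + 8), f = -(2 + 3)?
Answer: 0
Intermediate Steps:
f = -5 (f = -1*5 = -5)
N = 0 (N = (0*(5 + 8))/7 = (0*13)/7 = (⅐)*0 = 0)
p(O, D) = 2 + O
N*p(13, f) = 0*(2 + 13) = 0*15 = 0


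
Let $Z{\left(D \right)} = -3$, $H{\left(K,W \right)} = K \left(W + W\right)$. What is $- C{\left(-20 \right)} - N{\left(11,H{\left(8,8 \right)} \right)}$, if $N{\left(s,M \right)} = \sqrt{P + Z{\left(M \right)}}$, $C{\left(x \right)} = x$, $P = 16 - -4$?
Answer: $20 - \sqrt{17} \approx 15.877$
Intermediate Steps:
$H{\left(K,W \right)} = 2 K W$ ($H{\left(K,W \right)} = K 2 W = 2 K W$)
$P = 20$ ($P = 16 + 4 = 20$)
$N{\left(s,M \right)} = \sqrt{17}$ ($N{\left(s,M \right)} = \sqrt{20 - 3} = \sqrt{17}$)
$- C{\left(-20 \right)} - N{\left(11,H{\left(8,8 \right)} \right)} = \left(-1\right) \left(-20\right) - \sqrt{17} = 20 - \sqrt{17}$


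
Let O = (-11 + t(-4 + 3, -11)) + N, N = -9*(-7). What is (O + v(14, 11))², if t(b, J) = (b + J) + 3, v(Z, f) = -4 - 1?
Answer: 1444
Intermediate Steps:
v(Z, f) = -5
t(b, J) = 3 + J + b (t(b, J) = (J + b) + 3 = 3 + J + b)
N = 63
O = 43 (O = (-11 + (3 - 11 + (-4 + 3))) + 63 = (-11 + (3 - 11 - 1)) + 63 = (-11 - 9) + 63 = -20 + 63 = 43)
(O + v(14, 11))² = (43 - 5)² = 38² = 1444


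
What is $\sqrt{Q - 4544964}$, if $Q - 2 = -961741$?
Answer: $i \sqrt{5506703} \approx 2346.6 i$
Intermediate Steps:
$Q = -961739$ ($Q = 2 - 961741 = -961739$)
$\sqrt{Q - 4544964} = \sqrt{-961739 - 4544964} = \sqrt{-5506703} = i \sqrt{5506703}$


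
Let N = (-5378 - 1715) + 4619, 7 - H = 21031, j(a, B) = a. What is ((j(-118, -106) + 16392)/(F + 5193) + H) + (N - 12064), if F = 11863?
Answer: -303264599/8528 ≈ -35561.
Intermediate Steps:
H = -21024 (H = 7 - 1*21031 = 7 - 21031 = -21024)
N = -2474 (N = -7093 + 4619 = -2474)
((j(-118, -106) + 16392)/(F + 5193) + H) + (N - 12064) = ((-118 + 16392)/(11863 + 5193) - 21024) + (-2474 - 12064) = (16274/17056 - 21024) - 14538 = (16274*(1/17056) - 21024) - 14538 = (8137/8528 - 21024) - 14538 = -179284535/8528 - 14538 = -303264599/8528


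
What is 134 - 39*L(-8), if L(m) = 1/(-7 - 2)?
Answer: 415/3 ≈ 138.33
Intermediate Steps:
L(m) = -⅑ (L(m) = 1/(-9) = -⅑)
134 - 39*L(-8) = 134 - 39*(-⅑) = 134 + 13/3 = 415/3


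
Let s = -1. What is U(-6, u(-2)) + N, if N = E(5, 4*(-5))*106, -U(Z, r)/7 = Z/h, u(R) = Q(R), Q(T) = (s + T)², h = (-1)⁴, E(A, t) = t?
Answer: -2078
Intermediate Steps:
h = 1
Q(T) = (-1 + T)²
u(R) = (-1 + R)²
U(Z, r) = -7*Z (U(Z, r) = -7*Z/1 = -7*Z)
N = -2120 (N = (4*(-5))*106 = -20*106 = -2120)
U(-6, u(-2)) + N = -7*(-6) - 2120 = 42 - 2120 = -2078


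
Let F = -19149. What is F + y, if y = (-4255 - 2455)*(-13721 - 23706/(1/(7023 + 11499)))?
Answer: 2946335838481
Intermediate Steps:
y = 2946335857630 (y = -6710*(-13721 - 23706/(1/18522)) = -6710*(-13721 - 23706/1/18522) = -6710*(-13721 - 23706*18522) = -6710*(-13721 - 439082532) = -6710*(-439096253) = 2946335857630)
F + y = -19149 + 2946335857630 = 2946335838481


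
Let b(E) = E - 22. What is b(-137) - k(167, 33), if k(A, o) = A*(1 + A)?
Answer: -28215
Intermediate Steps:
b(E) = -22 + E
b(-137) - k(167, 33) = (-22 - 137) - 167*(1 + 167) = -159 - 167*168 = -159 - 1*28056 = -159 - 28056 = -28215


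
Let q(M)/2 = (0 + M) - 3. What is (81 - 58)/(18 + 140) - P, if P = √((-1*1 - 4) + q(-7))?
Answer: 23/158 - 5*I ≈ 0.14557 - 5.0*I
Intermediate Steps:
q(M) = -6 + 2*M (q(M) = 2*((0 + M) - 3) = 2*(M - 3) = 2*(-3 + M) = -6 + 2*M)
P = 5*I (P = √((-1*1 - 4) + (-6 + 2*(-7))) = √((-1 - 4) + (-6 - 14)) = √(-5 - 20) = √(-25) = 5*I ≈ 5.0*I)
(81 - 58)/(18 + 140) - P = (81 - 58)/(18 + 140) - 5*I = 23/158 - 5*I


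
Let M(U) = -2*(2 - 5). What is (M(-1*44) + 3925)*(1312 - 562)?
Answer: 2948250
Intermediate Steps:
M(U) = 6 (M(U) = -2*(-3) = 6)
(M(-1*44) + 3925)*(1312 - 562) = (6 + 3925)*(1312 - 562) = 3931*750 = 2948250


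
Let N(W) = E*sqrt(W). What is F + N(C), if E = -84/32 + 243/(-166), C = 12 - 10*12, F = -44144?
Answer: -44144 - 8145*I*sqrt(3)/332 ≈ -44144.0 - 42.493*I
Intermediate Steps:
C = -108 (C = 12 - 120 = -108)
E = -2715/664 (E = -84*1/32 + 243*(-1/166) = -21/8 - 243/166 = -2715/664 ≈ -4.0889)
N(W) = -2715*sqrt(W)/664
F + N(C) = -44144 - 8145*I*sqrt(3)/332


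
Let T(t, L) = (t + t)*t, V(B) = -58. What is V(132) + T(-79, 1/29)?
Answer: 12424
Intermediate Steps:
T(t, L) = 2*t² (T(t, L) = (2*t)*t = 2*t²)
V(132) + T(-79, 1/29) = -58 + 2*(-79)² = -58 + 2*6241 = -58 + 12482 = 12424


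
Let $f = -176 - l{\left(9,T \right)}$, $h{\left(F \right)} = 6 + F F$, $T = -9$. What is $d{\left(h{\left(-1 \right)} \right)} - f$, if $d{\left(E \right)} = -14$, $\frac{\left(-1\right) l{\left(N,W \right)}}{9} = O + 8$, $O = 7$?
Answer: $27$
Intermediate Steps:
$h{\left(F \right)} = 6 + F^{2}$
$l{\left(N,W \right)} = -135$ ($l{\left(N,W \right)} = - 9 \left(7 + 8\right) = \left(-9\right) 15 = -135$)
$f = -41$ ($f = -176 - -135 = -176 + 135 = -41$)
$d{\left(h{\left(-1 \right)} \right)} - f = -14 - -41 = -14 + 41 = 27$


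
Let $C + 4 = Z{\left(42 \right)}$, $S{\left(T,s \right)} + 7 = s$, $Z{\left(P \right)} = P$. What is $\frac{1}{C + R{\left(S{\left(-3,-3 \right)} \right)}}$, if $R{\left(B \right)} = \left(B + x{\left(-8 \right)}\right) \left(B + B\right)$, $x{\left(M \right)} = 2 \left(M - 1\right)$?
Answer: $\frac{1}{598} \approx 0.0016722$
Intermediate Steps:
$x{\left(M \right)} = -2 + 2 M$ ($x{\left(M \right)} = 2 \left(-1 + M\right) = -2 + 2 M$)
$S{\left(T,s \right)} = -7 + s$
$R{\left(B \right)} = 2 B \left(-18 + B\right)$ ($R{\left(B \right)} = \left(B + \left(-2 + 2 \left(-8\right)\right)\right) \left(B + B\right) = \left(B - 18\right) 2 B = \left(-18 + B\right) 2 B = 2 B \left(-18 + B\right)$)
$C = 38$ ($C = -4 + 42 = 38$)
$\frac{1}{C + R{\left(S{\left(-3,-3 \right)} \right)}} = \frac{1}{38 + 2 \left(-7 - 3\right) \left(-18 - 10\right)} = \frac{1}{38 + 2 \left(-10\right) \left(-18 - 10\right)} = \frac{1}{38 + 2 \left(-10\right) \left(-28\right)} = \frac{1}{38 + 560} = \frac{1}{598}$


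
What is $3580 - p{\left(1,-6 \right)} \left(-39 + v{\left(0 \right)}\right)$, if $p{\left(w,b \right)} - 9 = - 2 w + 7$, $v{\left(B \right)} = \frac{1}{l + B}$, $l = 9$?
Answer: $\frac{37120}{9} \approx 4124.4$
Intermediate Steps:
$v{\left(B \right)} = \frac{1}{9 + B}$
$p{\left(w,b \right)} = 16 - 2 w$ ($p{\left(w,b \right)} = 9 - \left(-7 + 2 w\right) = 16 - 2 w$)
$3580 - p{\left(1,-6 \right)} \left(-39 + v{\left(0 \right)}\right) = 3580 - \left(16 - 2\right) \left(-39 + \frac{1}{9 + 0}\right) = 3580 - \left(16 - 2\right) \left(-39 + \frac{1}{9}\right) = 3580 - 14 \left(-39 + \frac{1}{9}\right) = 3580 - 14 \left(- \frac{350}{9}\right) = 3580 - - \frac{4900}{9} = 3580 + \frac{4900}{9} = \frac{37120}{9}$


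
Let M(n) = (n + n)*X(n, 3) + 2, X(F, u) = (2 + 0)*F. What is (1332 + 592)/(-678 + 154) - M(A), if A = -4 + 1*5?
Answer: -1267/131 ≈ -9.6718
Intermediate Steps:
X(F, u) = 2*F
A = 1 (A = -4 + 5 = 1)
M(n) = 2 + 4*n**2 (M(n) = (n + n)*(2*n) + 2 = (2*n)*(2*n) + 2 = 4*n**2 + 2 = 2 + 4*n**2)
(1332 + 592)/(-678 + 154) - M(A) = (1332 + 592)/(-678 + 154) - (2 + 4*1**2) = 1924/(-524) - (2 + 4*1) = 1924*(-1/524) - (2 + 4) = -481/131 - 1*6 = -481/131 - 6 = -1267/131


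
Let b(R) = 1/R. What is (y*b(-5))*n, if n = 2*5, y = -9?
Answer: 18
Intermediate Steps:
n = 10
(y*b(-5))*n = -9/(-5)*10 = -9*(-⅕)*10 = (9/5)*10 = 18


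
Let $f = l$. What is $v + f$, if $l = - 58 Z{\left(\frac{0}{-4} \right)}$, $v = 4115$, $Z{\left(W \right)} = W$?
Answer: $4115$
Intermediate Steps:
$l = 0$ ($l = - 58 \frac{0}{-4} = - 58 \cdot 0 \left(- \frac{1}{4}\right) = \left(-58\right) 0 = 0$)
$f = 0$
$v + f = 4115 + 0 = 4115$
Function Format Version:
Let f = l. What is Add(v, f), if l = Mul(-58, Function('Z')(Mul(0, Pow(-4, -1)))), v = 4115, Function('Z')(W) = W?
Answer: 4115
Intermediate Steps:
l = 0 (l = Mul(-58, Mul(0, Pow(-4, -1))) = Mul(-58, Mul(0, Rational(-1, 4))) = Mul(-58, 0) = 0)
f = 0
Add(v, f) = Add(4115, 0) = 4115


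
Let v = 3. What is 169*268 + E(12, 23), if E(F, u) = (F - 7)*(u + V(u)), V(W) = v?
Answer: 45422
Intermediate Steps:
V(W) = 3
E(F, u) = (-7 + F)*(3 + u) (E(F, u) = (F - 7)*(u + 3) = (-7 + F)*(3 + u))
169*268 + E(12, 23) = 169*268 + (-21 - 7*23 + 3*12 + 12*23) = 45292 + (-21 - 161 + 36 + 276) = 45292 + 130 = 45422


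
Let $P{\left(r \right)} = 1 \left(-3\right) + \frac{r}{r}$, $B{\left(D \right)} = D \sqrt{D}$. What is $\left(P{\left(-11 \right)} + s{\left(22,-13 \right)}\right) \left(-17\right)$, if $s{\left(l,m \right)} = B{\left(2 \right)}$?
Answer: $34 - 34 \sqrt{2} \approx -14.083$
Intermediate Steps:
$B{\left(D \right)} = D^{\frac{3}{2}}$
$s{\left(l,m \right)} = 2 \sqrt{2}$ ($s{\left(l,m \right)} = 2^{\frac{3}{2}} = 2 \sqrt{2}$)
$P{\left(r \right)} = -2$ ($P{\left(r \right)} = -3 + 1 = -2$)
$\left(P{\left(-11 \right)} + s{\left(22,-13 \right)}\right) \left(-17\right) = \left(-2 + 2 \sqrt{2}\right) \left(-17\right) = 34 - 34 \sqrt{2}$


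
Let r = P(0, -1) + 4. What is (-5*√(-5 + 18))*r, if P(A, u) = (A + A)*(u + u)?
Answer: -20*√13 ≈ -72.111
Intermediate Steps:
P(A, u) = 4*A*u (P(A, u) = (2*A)*(2*u) = 4*A*u)
r = 4 (r = 4*0*(-1) + 4 = 0 + 4 = 4)
(-5*√(-5 + 18))*r = -5*√(-5 + 18)*4 = -5*√13*4 = -20*√13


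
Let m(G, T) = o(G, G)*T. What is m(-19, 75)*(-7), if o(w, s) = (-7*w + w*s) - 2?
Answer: -258300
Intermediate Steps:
o(w, s) = -2 - 7*w + s*w (o(w, s) = (-7*w + s*w) - 2 = -2 - 7*w + s*w)
m(G, T) = T*(-2 + G² - 7*G) (m(G, T) = (-2 - 7*G + G*G)*T = (-2 - 7*G + G²)*T = (-2 + G² - 7*G)*T = T*(-2 + G² - 7*G))
m(-19, 75)*(-7) = (75*(-2 + (-19)² - 7*(-19)))*(-7) = (75*(-2 + 361 + 133))*(-7) = (75*492)*(-7) = 36900*(-7) = -258300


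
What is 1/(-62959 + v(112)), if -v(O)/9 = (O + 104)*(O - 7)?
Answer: -1/267079 ≈ -3.7442e-6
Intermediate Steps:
v(O) = -9*(-7 + O)*(104 + O) (v(O) = -9*(O + 104)*(O - 7) = -9*(104 + O)*(-7 + O) = -9*(-7 + O)*(104 + O))
1/(-62959 + v(112)) = 1/(-62959 + (6552 - 873*112 - 9*112²)) = 1/(-62959 + (6552 - 97776 - 9*12544)) = 1/(-62959 + (6552 - 97776 - 112896)) = 1/(-62959 - 204120) = 1/(-267079) = -1/267079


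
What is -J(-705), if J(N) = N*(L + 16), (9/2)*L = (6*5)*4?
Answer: 30080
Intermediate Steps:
L = 80/3 (L = 2*((6*5)*4)/9 = 2*(30*4)/9 = (2/9)*120 = 80/3 ≈ 26.667)
J(N) = 128*N/3 (J(N) = N*(80/3 + 16) = N*(128/3) = 128*N/3)
-J(-705) = -128*(-705)/3 = -1*(-30080) = 30080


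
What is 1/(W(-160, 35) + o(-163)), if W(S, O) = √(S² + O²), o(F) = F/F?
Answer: -1/26824 + 5*√1073/26824 ≈ 0.0060686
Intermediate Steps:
o(F) = 1
W(S, O) = √(O² + S²)
1/(W(-160, 35) + o(-163)) = 1/(√(35² + (-160)²) + 1) = 1/(√(1225 + 25600) + 1) = 1/(√26825 + 1) = 1/(5*√1073 + 1) = 1/(1 + 5*√1073)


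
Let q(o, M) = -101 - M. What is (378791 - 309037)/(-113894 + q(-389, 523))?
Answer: -34877/57259 ≈ -0.60911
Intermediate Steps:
(378791 - 309037)/(-113894 + q(-389, 523)) = (378791 - 309037)/(-113894 + (-101 - 1*523)) = 69754/(-113894 + (-101 - 523)) = 69754/(-113894 - 624) = 69754/(-114518) = 69754*(-1/114518) = -34877/57259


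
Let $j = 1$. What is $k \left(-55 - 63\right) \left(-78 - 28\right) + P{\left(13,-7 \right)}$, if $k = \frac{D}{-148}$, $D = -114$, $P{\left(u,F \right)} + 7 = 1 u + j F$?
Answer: $\frac{356441}{37} \approx 9633.5$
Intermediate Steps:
$P{\left(u,F \right)} = -7 + F + u$ ($P{\left(u,F \right)} = -7 + \left(1 u + 1 F\right) = -7 + \left(u + F\right) = -7 + \left(F + u\right) = -7 + F + u$)
$k = \frac{57}{74}$ ($k = - \frac{114}{-148} = \left(-114\right) \left(- \frac{1}{148}\right) = \frac{57}{74} \approx 0.77027$)
$k \left(-55 - 63\right) \left(-78 - 28\right) + P{\left(13,-7 \right)} = \frac{57 \left(-55 - 63\right) \left(-78 - 28\right)}{74} - 1 = \frac{57 \left(\left(-118\right) \left(-106\right)\right)}{74} - 1 = \frac{57}{74} \cdot 12508 - 1 = \frac{356478}{37} - 1 = \frac{356441}{37}$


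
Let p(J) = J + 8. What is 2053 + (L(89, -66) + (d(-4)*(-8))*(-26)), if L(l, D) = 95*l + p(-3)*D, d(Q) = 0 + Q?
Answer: 9346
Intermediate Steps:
p(J) = 8 + J
d(Q) = Q
L(l, D) = 5*D + 95*l (L(l, D) = 95*l + (8 - 3)*D = 95*l + 5*D = 5*D + 95*l)
2053 + (L(89, -66) + (d(-4)*(-8))*(-26)) = 2053 + ((5*(-66) + 95*89) - 4*(-8)*(-26)) = 2053 + ((-330 + 8455) + 32*(-26)) = 2053 + (8125 - 832) = 2053 + 7293 = 9346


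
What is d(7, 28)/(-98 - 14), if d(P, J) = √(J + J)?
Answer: -√14/56 ≈ -0.066815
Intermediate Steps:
d(P, J) = √2*√J (d(P, J) = √(2*J) = √2*√J)
d(7, 28)/(-98 - 14) = (√2*√28)/(-98 - 14) = (√2*(2*√7))/(-112) = (2*√14)*(-1/112) = -√14/56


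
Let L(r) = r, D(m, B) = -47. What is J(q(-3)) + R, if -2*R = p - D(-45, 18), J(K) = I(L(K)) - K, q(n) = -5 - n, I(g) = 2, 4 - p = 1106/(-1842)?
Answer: -20078/921 ≈ -21.800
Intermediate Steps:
p = 4237/921 (p = 4 - 1106/(-1842) = 4 - 1106*(-1)/1842 = 4 - 1*(-553/921) = 4 + 553/921 = 4237/921 ≈ 4.6004)
J(K) = 2 - K
R = -23762/921 (R = -(4237/921 - 1*(-47))/2 = -(4237/921 + 47)/2 = -1/2*47524/921 = -23762/921 ≈ -25.800)
J(q(-3)) + R = (2 - (-5 - 1*(-3))) - 23762/921 = (2 - (-5 + 3)) - 23762/921 = (2 - 1*(-2)) - 23762/921 = (2 + 2) - 23762/921 = 4 - 23762/921 = -20078/921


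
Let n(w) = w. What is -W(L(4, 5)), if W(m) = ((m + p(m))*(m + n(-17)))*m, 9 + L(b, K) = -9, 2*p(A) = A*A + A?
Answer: -85050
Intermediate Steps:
p(A) = A/2 + A²/2 (p(A) = (A*A + A)/2 = (A² + A)/2 = (A + A²)/2 = A/2 + A²/2)
L(b, K) = -18 (L(b, K) = -9 - 9 = -18)
W(m) = m*(-17 + m)*(m + m*(1 + m)/2) (W(m) = ((m + m*(1 + m)/2)*(m - 17))*m = ((m + m*(1 + m)/2)*(-17 + m))*m = ((-17 + m)*(m + m*(1 + m)/2))*m = m*(-17 + m)*(m + m*(1 + m)/2))
-W(L(4, 5)) = -(-18)²*(-51 + (-18)² - 14*(-18))/2 = -324*(-51 + 324 + 252)/2 = -324*525/2 = -1*85050 = -85050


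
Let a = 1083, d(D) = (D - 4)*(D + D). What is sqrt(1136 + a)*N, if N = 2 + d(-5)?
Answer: 92*sqrt(2219) ≈ 4333.8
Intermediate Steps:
d(D) = 2*D*(-4 + D) (d(D) = (-4 + D)*(2*D) = 2*D*(-4 + D))
N = 92 (N = 2 + 2*(-5)*(-4 - 5) = 2 + 2*(-5)*(-9) = 2 + 90 = 92)
sqrt(1136 + a)*N = sqrt(1136 + 1083)*92 = sqrt(2219)*92 = 92*sqrt(2219)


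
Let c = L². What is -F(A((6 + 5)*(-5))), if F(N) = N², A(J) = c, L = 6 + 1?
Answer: -2401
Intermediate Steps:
L = 7
c = 49 (c = 7² = 49)
A(J) = 49
-F(A((6 + 5)*(-5))) = -1*49² = -1*2401 = -2401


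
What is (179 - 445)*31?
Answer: -8246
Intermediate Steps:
(179 - 445)*31 = -266*31 = -8246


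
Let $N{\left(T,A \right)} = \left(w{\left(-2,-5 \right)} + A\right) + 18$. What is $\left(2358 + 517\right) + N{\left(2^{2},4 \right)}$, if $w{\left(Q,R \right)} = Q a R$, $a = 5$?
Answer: $2947$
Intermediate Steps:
$w{\left(Q,R \right)} = 5 Q R$ ($w{\left(Q,R \right)} = Q 5 R = 5 Q R$)
$N{\left(T,A \right)} = 68 + A$ ($N{\left(T,A \right)} = \left(5 \left(-2\right) \left(-5\right) + A\right) + 18 = \left(50 + A\right) + 18 = 68 + A$)
$\left(2358 + 517\right) + N{\left(2^{2},4 \right)} = \left(2358 + 517\right) + \left(68 + 4\right) = 2875 + 72 = 2947$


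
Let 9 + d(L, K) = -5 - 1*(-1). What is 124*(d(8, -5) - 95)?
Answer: -13392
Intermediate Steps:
d(L, K) = -13 (d(L, K) = -9 + (-5 - 1*(-1)) = -9 + (-5 + 1) = -9 - 4 = -13)
124*(d(8, -5) - 95) = 124*(-13 - 95) = 124*(-108) = -13392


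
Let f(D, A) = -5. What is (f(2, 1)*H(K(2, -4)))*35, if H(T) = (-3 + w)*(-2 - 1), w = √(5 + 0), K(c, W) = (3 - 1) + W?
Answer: -1575 + 525*√5 ≈ -401.06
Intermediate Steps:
K(c, W) = 2 + W
w = √5 ≈ 2.2361
H(T) = 9 - 3*√5 (H(T) = (-3 + √5)*(-2 - 1) = (-3 + √5)*(-3) = 9 - 3*√5)
(f(2, 1)*H(K(2, -4)))*35 = -5*(9 - 3*√5)*35 = (-45 + 15*√5)*35 = -1575 + 525*√5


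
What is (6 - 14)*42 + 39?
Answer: -297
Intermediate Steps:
(6 - 14)*42 + 39 = -8*42 + 39 = -336 + 39 = -297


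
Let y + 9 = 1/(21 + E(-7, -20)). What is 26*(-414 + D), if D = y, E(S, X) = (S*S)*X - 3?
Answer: -406927/37 ≈ -10998.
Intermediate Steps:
E(S, X) = -3 + X*S² (E(S, X) = S²*X - 3 = X*S² - 3 = -3 + X*S²)
y = -8659/962 (y = -9 + 1/(21 + (-3 - 20*(-7)²)) = -9 + 1/(21 + (-3 - 20*49)) = -9 + 1/(21 + (-3 - 980)) = -9 + 1/(21 - 983) = -9 + 1/(-962) = -9 - 1/962 = -8659/962 ≈ -9.0010)
D = -8659/962 ≈ -9.0010
26*(-414 + D) = 26*(-414 - 8659/962) = 26*(-406927/962) = -406927/37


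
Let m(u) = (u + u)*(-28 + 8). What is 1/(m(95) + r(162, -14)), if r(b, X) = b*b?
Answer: 1/22444 ≈ 4.4555e-5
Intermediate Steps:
r(b, X) = b**2
m(u) = -40*u (m(u) = (2*u)*(-20) = -40*u)
1/(m(95) + r(162, -14)) = 1/(-40*95 + 162**2) = 1/(-3800 + 26244) = 1/22444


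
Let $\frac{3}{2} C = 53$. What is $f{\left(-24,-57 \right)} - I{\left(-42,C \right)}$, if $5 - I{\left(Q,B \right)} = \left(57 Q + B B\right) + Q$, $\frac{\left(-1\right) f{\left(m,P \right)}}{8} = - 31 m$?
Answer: $- \frac{64301}{9} \approx -7144.6$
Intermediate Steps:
$C = \frac{106}{3}$ ($C = \frac{2}{3} \cdot 53 = \frac{106}{3} \approx 35.333$)
$f{\left(m,P \right)} = 248 m$ ($f{\left(m,P \right)} = - 8 \left(- 31 m\right) = 248 m$)
$I{\left(Q,B \right)} = 5 - B^{2} - 58 Q$ ($I{\left(Q,B \right)} = 5 - \left(\left(57 Q + B B\right) + Q\right) = 5 - \left(\left(57 Q + B^{2}\right) + Q\right) = 5 - \left(\left(B^{2} + 57 Q\right) + Q\right) = 5 - \left(B^{2} + 58 Q\right) = 5 - B^{2} - 58 Q$)
$f{\left(-24,-57 \right)} - I{\left(-42,C \right)} = 248 \left(-24\right) - \left(5 - \left(\frac{106}{3}\right)^{2} - -2436\right) = -5952 - \left(5 - \frac{11236}{9} + 2436\right) = -5952 - \frac{10733}{9} = - \frac{64301}{9}$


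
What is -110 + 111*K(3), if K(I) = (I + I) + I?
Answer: 889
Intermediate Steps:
K(I) = 3*I (K(I) = 2*I + I = 3*I)
-110 + 111*K(3) = -110 + 111*(3*3) = -110 + 111*9 = -110 + 999 = 889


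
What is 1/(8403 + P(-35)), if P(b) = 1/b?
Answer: 35/294104 ≈ 0.00011901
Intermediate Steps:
1/(8403 + P(-35)) = 1/(8403 + 1/(-35)) = 1/(8403 - 1/35) = 1/(294104/35) = 35/294104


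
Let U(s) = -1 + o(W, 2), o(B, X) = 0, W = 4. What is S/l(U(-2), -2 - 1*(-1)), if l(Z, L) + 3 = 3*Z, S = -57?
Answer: 19/2 ≈ 9.5000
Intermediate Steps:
U(s) = -1 (U(s) = -1 + 0 = -1)
l(Z, L) = -3 + 3*Z
S/l(U(-2), -2 - 1*(-1)) = -57/(-3 + 3*(-1)) = -57/(-3 - 3) = -57/(-6) = -1/6*(-57) = 19/2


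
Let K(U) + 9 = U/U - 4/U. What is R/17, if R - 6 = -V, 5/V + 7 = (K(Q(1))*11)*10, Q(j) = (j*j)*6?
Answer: 17301/48977 ≈ 0.35325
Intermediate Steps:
Q(j) = 6*j**2 (Q(j) = j**2*6 = 6*j**2)
K(U) = -8 - 4/U (K(U) = -9 + (U/U - 4/U) = -9 + (1 - 4/U) = -8 - 4/U)
V = -15/2881 (V = 5/(-7 + ((-8 - 4/(6*1**2))*11)*10) = 5/(-7 + ((-8 - 4/(6*1))*11)*10) = 5/(-7 + ((-8 - 4/6)*11)*10) = 5/(-7 + ((-8 - 4*1/6)*11)*10) = 5/(-7 + ((-8 - 2/3)*11)*10) = 5/(-7 - 26/3*11*10) = 5/(-7 - 286/3*10) = 5/(-7 - 2860/3) = 5/(-2881/3) = 5*(-3/2881) = -15/2881 ≈ -0.0052065)
R = 17301/2881 (R = 6 - 1*(-15/2881) = 6 + 15/2881 = 17301/2881 ≈ 6.0052)
R/17 = (17301/2881)/17 = (1/17)*(17301/2881) = 17301/48977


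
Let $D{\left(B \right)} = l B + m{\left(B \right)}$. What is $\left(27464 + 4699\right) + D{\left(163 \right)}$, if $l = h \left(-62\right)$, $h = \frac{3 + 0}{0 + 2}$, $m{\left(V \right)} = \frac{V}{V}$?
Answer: $17005$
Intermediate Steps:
$m{\left(V \right)} = 1$
$h = \frac{3}{2} \approx 1.5$
$l = -93$ ($l = \frac{3}{2} \left(-62\right) = -93$)
$D{\left(B \right)} = 1 - 93 B$ ($D{\left(B \right)} = - 93 B + 1 = 1 - 93 B$)
$\left(27464 + 4699\right) + D{\left(163 \right)} = \left(27464 + 4699\right) + \left(1 - 15159\right) = 32163 + \left(1 - 15159\right) = 32163 - 15158 = 17005$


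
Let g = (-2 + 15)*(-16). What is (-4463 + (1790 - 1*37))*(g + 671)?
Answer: -1254730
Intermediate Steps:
g = -208 (g = 13*(-16) = -208)
(-4463 + (1790 - 1*37))*(g + 671) = (-4463 + (1790 - 1*37))*(-208 + 671) = (-4463 + (1790 - 37))*463 = (-4463 + 1753)*463 = -2710*463 = -1254730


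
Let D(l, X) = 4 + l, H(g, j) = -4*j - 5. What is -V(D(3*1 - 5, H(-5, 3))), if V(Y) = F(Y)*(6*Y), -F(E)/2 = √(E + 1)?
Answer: 24*√3 ≈ 41.569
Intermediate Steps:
F(E) = -2*√(1 + E) (F(E) = -2*√(E + 1) = -2*√(1 + E))
H(g, j) = -5 - 4*j
V(Y) = -12*Y*√(1 + Y) (V(Y) = (-2*√(1 + Y))*(6*Y) = -12*Y*√(1 + Y))
-V(D(3*1 - 5, H(-5, 3))) = -(-12)*(4 + (3*1 - 5))*√(1 + (4 + (3*1 - 5))) = -(-12)*(4 + (3 - 5))*√(1 + (4 + (3 - 5))) = -(-12)*(4 - 2)*√(1 + (4 - 2)) = -(-12)*2*√(1 + 2) = -(-12)*2*√3 = -(-24)*√3 = 24*√3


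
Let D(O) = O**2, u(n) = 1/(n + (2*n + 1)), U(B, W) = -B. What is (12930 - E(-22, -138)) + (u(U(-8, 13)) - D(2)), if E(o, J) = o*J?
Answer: 247251/25 ≈ 9890.0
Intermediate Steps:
E(o, J) = J*o
u(n) = 1/(1 + 3*n) (u(n) = 1/(n + (1 + 2*n)) = 1/(1 + 3*n))
(12930 - E(-22, -138)) + (u(U(-8, 13)) - D(2)) = (12930 - (-138)*(-22)) + (1/(1 + 3*(-1*(-8))) - 1*2**2) = (12930 - 1*3036) + (1/(1 + 3*8) - 1*4) = (12930 - 3036) + (1/(1 + 24) - 4) = 9894 + (1/25 - 4) = 9894 - 99/25 = 247251/25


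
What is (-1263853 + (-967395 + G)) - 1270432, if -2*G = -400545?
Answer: -6602815/2 ≈ -3.3014e+6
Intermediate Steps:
G = 400545/2 (G = -1/2*(-400545) = 400545/2 ≈ 2.0027e+5)
(-1263853 + (-967395 + G)) - 1270432 = (-1263853 + (-967395 + 400545/2)) - 1270432 = (-1263853 - 1534245/2) - 1270432 = -4061951/2 - 1270432 = -6602815/2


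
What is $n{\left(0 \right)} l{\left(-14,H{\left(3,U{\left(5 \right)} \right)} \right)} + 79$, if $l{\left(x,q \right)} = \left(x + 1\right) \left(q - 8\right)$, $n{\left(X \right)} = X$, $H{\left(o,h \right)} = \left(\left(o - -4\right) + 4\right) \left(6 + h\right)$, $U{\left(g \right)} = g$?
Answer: $79$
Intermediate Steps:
$H{\left(o,h \right)} = \left(6 + h\right) \left(8 + o\right)$ ($H{\left(o,h \right)} = \left(\left(o + 4\right) + 4\right) \left(6 + h\right) = \left(\left(4 + o\right) + 4\right) \left(6 + h\right) = \left(8 + o\right) \left(6 + h\right) = \left(6 + h\right) \left(8 + o\right)$)
$l{\left(x,q \right)} = \left(1 + x\right) \left(-8 + q\right)$
$n{\left(0 \right)} l{\left(-14,H{\left(3,U{\left(5 \right)} \right)} \right)} + 79 = 0 \left(-8 + \left(48 + 6 \cdot 3 + 8 \cdot 5 + 5 \cdot 3\right) - -112 + \left(48 + 6 \cdot 3 + 8 \cdot 5 + 5 \cdot 3\right) \left(-14\right)\right) + 79 = 0 \left(-8 + \left(48 + 18 + 40 + 15\right) + 112 + \left(48 + 18 + 40 + 15\right) \left(-14\right)\right) + 79 = 0 \left(-8 + 121 + 112 + 121 \left(-14\right)\right) + 79 = 0 \left(-8 + 121 + 112 - 1694\right) + 79 = 0 \left(-1469\right) + 79 = 0 + 79 = 79$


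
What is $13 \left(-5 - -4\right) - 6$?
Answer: $-19$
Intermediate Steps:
$13 \left(-5 - -4\right) - 6 = 13 \left(-5 + 4\right) - 6 = 13 \left(-1\right) - 6 = -13 - 6 = -19$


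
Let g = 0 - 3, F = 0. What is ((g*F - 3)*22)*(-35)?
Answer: 2310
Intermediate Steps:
g = -3
((g*F - 3)*22)*(-35) = ((-3*0 - 3)*22)*(-35) = ((0 - 3)*22)*(-35) = -3*22*(-35) = -66*(-35) = 2310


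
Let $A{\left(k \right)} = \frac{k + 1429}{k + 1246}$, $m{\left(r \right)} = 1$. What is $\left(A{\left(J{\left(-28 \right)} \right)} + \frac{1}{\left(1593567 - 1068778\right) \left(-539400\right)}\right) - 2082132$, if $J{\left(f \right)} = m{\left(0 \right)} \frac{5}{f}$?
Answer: $- \frac{20559735017215083478283}{9874372202167800} \approx -2.0821 \cdot 10^{6}$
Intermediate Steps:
$J{\left(f \right)} = \frac{5}{f}$ ($J{\left(f \right)} = 1 \frac{5}{f} = \frac{5}{f}$)
$A{\left(k \right)} = \frac{1429 + k}{1246 + k}$
$\left(A{\left(J{\left(-28 \right)} \right)} + \frac{1}{\left(1593567 - 1068778\right) \left(-539400\right)}\right) - 2082132 = \left(\frac{1429 + \frac{5}{-28}}{1246 + \frac{5}{-28}} + \frac{1}{\left(1593567 - 1068778\right) \left(-539400\right)}\right) - 2082132 = \left(\frac{1429 + 5 \left(- \frac{1}{28}\right)}{1246 + 5 \left(- \frac{1}{28}\right)} + \frac{1}{524789} \left(- \frac{1}{539400}\right)\right) - 2082132 = \left(\frac{1429 - \frac{5}{28}}{1246 - \frac{5}{28}} + \frac{1}{524789} \left(- \frac{1}{539400}\right)\right) - 2082132 = \left(\frac{1}{\frac{34883}{28}} \cdot \frac{40007}{28} - \frac{1}{283071186600}\right) - 2082132 = \left(\frac{28}{34883} \cdot \frac{40007}{28} - \frac{1}{283071186600}\right) - 2082132 = \left(\frac{40007}{34883} - \frac{1}{283071186600}\right) - 2082132 = \frac{11324828962271317}{9874372202167800} - 2082132 = - \frac{20559735017215083478283}{9874372202167800}$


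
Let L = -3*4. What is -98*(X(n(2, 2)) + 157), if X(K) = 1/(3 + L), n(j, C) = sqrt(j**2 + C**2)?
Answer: -138376/9 ≈ -15375.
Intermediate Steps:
L = -12
n(j, C) = sqrt(C**2 + j**2)
X(K) = -1/9 (X(K) = 1/(3 - 12) = 1/(-9) = -1/9)
-98*(X(n(2, 2)) + 157) = -98*(-1/9 + 157) = -98*1412/9 = -138376/9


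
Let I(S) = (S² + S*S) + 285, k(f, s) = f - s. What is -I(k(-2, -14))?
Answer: -573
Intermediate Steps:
I(S) = 285 + 2*S² (I(S) = (S² + S²) + 285 = 2*S² + 285 = 285 + 2*S²)
-I(k(-2, -14)) = -(285 + 2*(-2 - 1*(-14))²) = -(285 + 2*(-2 + 14)²) = -(285 + 2*12²) = -(285 + 2*144) = -(285 + 288) = -1*573 = -573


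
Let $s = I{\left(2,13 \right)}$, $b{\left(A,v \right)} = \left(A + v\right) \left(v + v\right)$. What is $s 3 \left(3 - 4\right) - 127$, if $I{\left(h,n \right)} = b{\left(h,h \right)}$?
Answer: $-175$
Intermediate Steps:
$b{\left(A,v \right)} = 2 v \left(A + v\right)$ ($b{\left(A,v \right)} = \left(A + v\right) 2 v = 2 v \left(A + v\right)$)
$I{\left(h,n \right)} = 4 h^{2}$ ($I{\left(h,n \right)} = 2 h \left(h + h\right) = 2 h 2 h = 4 h^{2}$)
$s = 16$ ($s = 4 \cdot 2^{2} = 4 \cdot 4 = 16$)
$s 3 \left(3 - 4\right) - 127 = 16 \cdot 3 \left(3 - 4\right) - 127 = 16 \cdot 3 \left(-1\right) - 127 = 16 \left(-3\right) - 127 = -48 - 127 = -175$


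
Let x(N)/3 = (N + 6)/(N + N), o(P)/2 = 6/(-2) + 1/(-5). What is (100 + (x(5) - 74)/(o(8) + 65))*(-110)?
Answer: -3184115/293 ≈ -10867.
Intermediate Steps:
o(P) = -32/5 (o(P) = 2*(6/(-2) + 1/(-5)) = 2*(6*(-1/2) + 1*(-1/5)) = 2*(-3 - 1/5) = 2*(-16/5) = -32/5)
x(N) = 3*(6 + N)/(2*N) (x(N) = 3*((N + 6)/(N + N)) = 3*((6 + N)/((2*N))) = 3*((6 + N)*(1/(2*N))) = 3*((6 + N)/(2*N)) = 3*(6 + N)/(2*N))
(100 + (x(5) - 74)/(o(8) + 65))*(-110) = (100 + ((3/2 + 9/5) - 74)/(-32/5 + 65))*(-110) = (100 + ((3/2 + 9*(1/5)) - 74)/(293/5))*(-110) = (100 + ((3/2 + 9/5) - 74)*(5/293))*(-110) = (100 + (33/10 - 74)*(5/293))*(-110) = (100 - 707/10*5/293)*(-110) = (100 - 707/586)*(-110) = (57893/586)*(-110) = -3184115/293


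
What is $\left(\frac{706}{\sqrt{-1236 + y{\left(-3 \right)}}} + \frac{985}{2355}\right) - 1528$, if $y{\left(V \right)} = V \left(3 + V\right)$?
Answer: $- \frac{719491}{471} - \frac{353 i \sqrt{309}}{309} \approx -1527.6 - 20.081 i$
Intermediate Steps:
$\left(\frac{706}{\sqrt{-1236 + y{\left(-3 \right)}}} + \frac{985}{2355}\right) - 1528 = \left(\frac{706}{\sqrt{-1236 - 3 \left(3 - 3\right)}} + \frac{985}{2355}\right) - 1528 = \left(\frac{706}{\sqrt{-1236 - 0}} + 985 \cdot \frac{1}{2355}\right) - 1528 = \left(\frac{706}{\sqrt{-1236 + 0}} + \frac{197}{471}\right) - 1528 = \left(\frac{706}{\sqrt{-1236}} + \frac{197}{471}\right) - 1528 = \left(\frac{706}{2 i \sqrt{309}} + \frac{197}{471}\right) - 1528 = \left(706 \left(- \frac{i \sqrt{309}}{618}\right) + \frac{197}{471}\right) - 1528 = \left(- \frac{353 i \sqrt{309}}{309} + \frac{197}{471}\right) - 1528 = \left(\frac{197}{471} - \frac{353 i \sqrt{309}}{309}\right) - 1528 = - \frac{719491}{471} - \frac{353 i \sqrt{309}}{309}$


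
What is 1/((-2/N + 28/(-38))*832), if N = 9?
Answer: -171/136448 ≈ -0.0012532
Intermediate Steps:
1/((-2/N + 28/(-38))*832) = 1/((-2/9 + 28/(-38))*832) = 1/((-2*⅑ + 28*(-1/38))*832) = 1/((-2/9 - 14/19)*832) = 1/(-164/171*832) = 1/(-136448/171) = -171/136448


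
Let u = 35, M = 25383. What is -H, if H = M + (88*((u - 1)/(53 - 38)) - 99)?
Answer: -382252/15 ≈ -25483.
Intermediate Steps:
H = 382252/15 (H = 25383 + (88*((35 - 1)/(53 - 38)) - 99) = 25383 + (88*(34/15) - 99) = 25383 + (2992/15 - 99) = 25383 + 1507/15 = 382252/15 ≈ 25483.)
-H = -1*382252/15 = -382252/15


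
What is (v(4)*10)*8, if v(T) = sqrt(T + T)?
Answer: 160*sqrt(2) ≈ 226.27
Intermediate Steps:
v(T) = sqrt(2)*sqrt(T) (v(T) = sqrt(2*T) = sqrt(2)*sqrt(T))
(v(4)*10)*8 = ((sqrt(2)*sqrt(4))*10)*8 = ((sqrt(2)*2)*10)*8 = ((2*sqrt(2))*10)*8 = (20*sqrt(2))*8 = 160*sqrt(2)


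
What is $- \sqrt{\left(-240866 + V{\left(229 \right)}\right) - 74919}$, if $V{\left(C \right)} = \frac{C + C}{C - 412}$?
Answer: $- \frac{i \sqrt{10575407679}}{183} \approx - 561.95 i$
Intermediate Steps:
$V{\left(C \right)} = \frac{2 C}{-412 + C}$
$- \sqrt{\left(-240866 + V{\left(229 \right)}\right) - 74919} = - \sqrt{\left(-240866 + 2 \cdot 229 \frac{1}{-412 + 229}\right) - 74919} = - \sqrt{\left(-240866 + 2 \cdot 229 \frac{1}{-183}\right) - 74919} = - \sqrt{\left(-240866 + 2 \cdot 229 \left(- \frac{1}{183}\right)\right) - 74919} = - \sqrt{\left(-240866 - \frac{458}{183}\right) - 74919} = - \sqrt{- \frac{44078936}{183} - 74919} = - \sqrt{- \frac{57789113}{183}} = - \frac{i \sqrt{10575407679}}{183}$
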